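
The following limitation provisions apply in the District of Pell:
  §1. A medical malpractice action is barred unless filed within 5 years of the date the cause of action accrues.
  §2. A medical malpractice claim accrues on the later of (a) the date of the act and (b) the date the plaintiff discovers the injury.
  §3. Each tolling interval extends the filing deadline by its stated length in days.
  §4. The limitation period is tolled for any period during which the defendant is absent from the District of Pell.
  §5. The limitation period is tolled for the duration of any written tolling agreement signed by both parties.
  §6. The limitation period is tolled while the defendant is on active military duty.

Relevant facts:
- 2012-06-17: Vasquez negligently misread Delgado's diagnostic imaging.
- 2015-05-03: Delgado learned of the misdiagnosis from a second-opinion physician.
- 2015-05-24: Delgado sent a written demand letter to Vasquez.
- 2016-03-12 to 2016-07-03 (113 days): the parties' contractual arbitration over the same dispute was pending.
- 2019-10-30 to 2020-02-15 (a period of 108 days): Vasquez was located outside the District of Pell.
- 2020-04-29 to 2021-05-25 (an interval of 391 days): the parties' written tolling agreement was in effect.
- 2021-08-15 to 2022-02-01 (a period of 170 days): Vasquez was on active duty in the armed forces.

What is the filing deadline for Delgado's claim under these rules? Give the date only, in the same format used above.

2022-03-03

The claim accrued on 2015-05-03 — the later of the 2012-06-17 act and the 2015-05-03 discovery.
5 years from 2015-05-03 is 2020-05-03.
The period was tolled for 108 days by the defendant's absence from the jurisdiction (2019-10-30 to 2020-02-15), pushing the deadline to 2020-08-19.
The period was tolled for 391 days by the written tolling agreement (2020-04-29 to 2021-05-25), pushing the deadline to 2021-09-14.
The defendant's active military service from 2021-08-15 to 2022-02-01 tolled the period for 170 days, extending the deadline to 2022-03-03.
The pending related arbitration from 2016-03-12 to 2016-07-03 does not toll the period, because no stated rule makes a pending arbitration a tolling event.
None of the other events listed affects the running of the period under the stated rules.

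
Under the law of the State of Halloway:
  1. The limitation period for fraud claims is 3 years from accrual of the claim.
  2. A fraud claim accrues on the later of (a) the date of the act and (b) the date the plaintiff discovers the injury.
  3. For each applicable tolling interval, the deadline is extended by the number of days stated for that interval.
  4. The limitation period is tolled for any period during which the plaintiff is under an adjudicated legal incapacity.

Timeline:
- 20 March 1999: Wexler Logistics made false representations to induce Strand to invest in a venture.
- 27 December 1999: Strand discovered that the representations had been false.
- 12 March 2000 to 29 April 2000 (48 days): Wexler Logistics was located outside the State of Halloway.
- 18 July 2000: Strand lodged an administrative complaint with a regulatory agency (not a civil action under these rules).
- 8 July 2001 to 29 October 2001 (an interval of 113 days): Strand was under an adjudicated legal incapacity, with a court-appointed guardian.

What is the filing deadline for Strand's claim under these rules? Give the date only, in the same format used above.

19 April 2003

Because discovery on 27 December 1999 post-dates the 20 March 1999 act, accrual under the later-of rule falls on 27 December 1999.
The untolled deadline — 3 years after 27 December 1999 — is 27 December 2002.
The plaintiff's legal incapacity from 8 July 2001 to 29 October 2001 tolled the period for 113 days, extending the deadline to 19 April 2003.
No stated provision tolls the period for the defendant's absence, so the interval from 12 March 2000 to 29 April 2000 has no effect on the deadline.
None of the other events listed affects the running of the period under the stated rules.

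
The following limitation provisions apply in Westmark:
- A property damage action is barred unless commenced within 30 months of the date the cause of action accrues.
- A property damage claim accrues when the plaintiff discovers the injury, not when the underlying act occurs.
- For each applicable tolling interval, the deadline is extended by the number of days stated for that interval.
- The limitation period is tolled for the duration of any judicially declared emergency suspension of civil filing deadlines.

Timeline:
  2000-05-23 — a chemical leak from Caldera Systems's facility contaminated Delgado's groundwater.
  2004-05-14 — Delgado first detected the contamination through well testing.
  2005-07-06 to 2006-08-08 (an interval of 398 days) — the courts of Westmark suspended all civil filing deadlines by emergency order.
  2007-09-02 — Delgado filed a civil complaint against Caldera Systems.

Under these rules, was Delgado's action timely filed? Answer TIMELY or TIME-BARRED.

TIMELY

Under the discovery rule, the claim accrued on 2004-05-14, when Delgado discovered the injury — not on the 2000-05-23 date of the underlying act.
30 months from 2004-05-14 is 2006-11-14.
The emergency suspension of filing deadlines from 2005-07-06 to 2006-08-08 tolled the period for 398 days, extending the deadline to 2007-12-17.
Delgado filed on 2007-09-02, before the 2007-12-17 deadline, so the action is timely.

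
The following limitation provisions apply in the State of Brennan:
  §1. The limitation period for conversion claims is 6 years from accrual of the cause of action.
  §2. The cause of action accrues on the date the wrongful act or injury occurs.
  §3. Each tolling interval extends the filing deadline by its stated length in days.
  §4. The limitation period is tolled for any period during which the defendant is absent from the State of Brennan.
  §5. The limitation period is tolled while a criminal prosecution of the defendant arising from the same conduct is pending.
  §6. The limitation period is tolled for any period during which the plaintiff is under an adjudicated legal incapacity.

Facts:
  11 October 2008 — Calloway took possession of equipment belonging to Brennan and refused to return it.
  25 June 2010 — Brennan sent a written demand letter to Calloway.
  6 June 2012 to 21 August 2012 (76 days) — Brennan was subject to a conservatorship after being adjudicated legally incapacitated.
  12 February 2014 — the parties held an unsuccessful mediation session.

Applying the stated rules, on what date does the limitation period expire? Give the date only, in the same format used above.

26 December 2014

The cause of action accrued on 11 October 2008, the date of the act.
The untolled deadline — 6 years after 11 October 2008 — is 11 October 2014.
The period was tolled for 76 days by the plaintiff's legal incapacity (6 June 2012 to 21 August 2012), pushing the deadline to 26 December 2014.
Nothing else in the chronology tolls or restarts the period.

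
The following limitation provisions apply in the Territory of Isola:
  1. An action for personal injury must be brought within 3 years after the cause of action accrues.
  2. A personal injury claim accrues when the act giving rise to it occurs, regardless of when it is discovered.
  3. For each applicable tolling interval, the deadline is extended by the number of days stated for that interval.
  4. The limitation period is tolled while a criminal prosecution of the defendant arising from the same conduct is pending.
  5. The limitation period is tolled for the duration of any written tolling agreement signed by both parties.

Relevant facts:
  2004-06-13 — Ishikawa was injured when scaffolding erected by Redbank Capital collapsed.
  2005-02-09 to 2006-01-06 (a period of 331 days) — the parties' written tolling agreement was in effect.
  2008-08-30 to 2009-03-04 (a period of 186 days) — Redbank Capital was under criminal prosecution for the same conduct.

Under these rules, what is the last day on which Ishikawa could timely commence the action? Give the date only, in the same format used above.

2008-05-09

The claim accrued on 2004-06-13, when the wrongful act occurred.
The untolled deadline — 3 years after 2004-06-13 — is 2007-06-13.
The written tolling agreement from 2005-02-09 to 2006-01-06 tolled the period for 331 days, extending the deadline to 2008-05-09.
The pending criminal prosecution from 2008-08-30 to 2009-03-04 began after the period had already run on 2008-05-09, so it has no tolling effect.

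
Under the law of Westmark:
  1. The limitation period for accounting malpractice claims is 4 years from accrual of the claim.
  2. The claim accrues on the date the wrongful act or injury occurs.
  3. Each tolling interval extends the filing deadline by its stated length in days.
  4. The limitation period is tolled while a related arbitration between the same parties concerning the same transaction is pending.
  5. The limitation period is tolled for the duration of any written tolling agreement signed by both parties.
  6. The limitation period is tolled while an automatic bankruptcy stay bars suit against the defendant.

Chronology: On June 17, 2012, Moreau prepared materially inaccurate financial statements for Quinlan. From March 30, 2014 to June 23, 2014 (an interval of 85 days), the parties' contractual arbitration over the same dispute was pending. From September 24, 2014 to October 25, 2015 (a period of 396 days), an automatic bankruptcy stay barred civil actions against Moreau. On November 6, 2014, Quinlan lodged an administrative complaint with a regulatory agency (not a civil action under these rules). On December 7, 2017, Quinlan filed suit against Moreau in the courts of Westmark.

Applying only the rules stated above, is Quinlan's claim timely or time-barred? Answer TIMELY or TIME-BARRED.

TIME-BARRED

The claim accrued on June 17, 2012, the date of the act.
4 years from June 17, 2012 is June 17, 2016.
The pending related arbitration from March 30, 2014 to June 23, 2014 tolled the period for 85 days, extending the deadline to September 10, 2016.
Because the automatic bankruptcy stay ran from September 24, 2014 to October 25, 2015, the deadline is extended by 396 days to October 11, 2017.
Nothing else in the chronology tolls or restarts the period.
Quinlan filed on December 7, 2017, after the October 11, 2017 deadline, so the action is time-barred.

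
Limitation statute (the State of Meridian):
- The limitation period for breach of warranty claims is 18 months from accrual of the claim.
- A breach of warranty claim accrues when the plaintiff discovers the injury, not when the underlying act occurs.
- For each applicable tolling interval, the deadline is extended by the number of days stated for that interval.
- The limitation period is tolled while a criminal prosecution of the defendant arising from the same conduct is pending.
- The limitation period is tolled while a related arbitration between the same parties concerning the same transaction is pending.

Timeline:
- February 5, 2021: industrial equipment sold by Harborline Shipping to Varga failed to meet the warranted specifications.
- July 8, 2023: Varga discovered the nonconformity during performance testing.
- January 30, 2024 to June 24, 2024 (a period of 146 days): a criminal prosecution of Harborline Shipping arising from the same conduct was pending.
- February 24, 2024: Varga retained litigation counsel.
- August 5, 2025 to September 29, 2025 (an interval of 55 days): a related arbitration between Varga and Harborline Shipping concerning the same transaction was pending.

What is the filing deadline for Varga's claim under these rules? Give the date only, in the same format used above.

Under the discovery rule, the claim accrued on July 8, 2023, when Varga discovered the injury — not on the February 5, 2021 date of the underlying act.
The untolled deadline — 18 months after July 8, 2023 — is January 8, 2025.
The pending criminal prosecution from January 30, 2024 to June 24, 2024 tolled the period for 146 days, extending the deadline to June 3, 2025.
The pending related arbitration from August 5, 2025 to September 29, 2025 began after the period had already run on June 3, 2025, so it has no tolling effect.
The other events in the timeline have no effect on the limitation period under the stated rules.

June 3, 2025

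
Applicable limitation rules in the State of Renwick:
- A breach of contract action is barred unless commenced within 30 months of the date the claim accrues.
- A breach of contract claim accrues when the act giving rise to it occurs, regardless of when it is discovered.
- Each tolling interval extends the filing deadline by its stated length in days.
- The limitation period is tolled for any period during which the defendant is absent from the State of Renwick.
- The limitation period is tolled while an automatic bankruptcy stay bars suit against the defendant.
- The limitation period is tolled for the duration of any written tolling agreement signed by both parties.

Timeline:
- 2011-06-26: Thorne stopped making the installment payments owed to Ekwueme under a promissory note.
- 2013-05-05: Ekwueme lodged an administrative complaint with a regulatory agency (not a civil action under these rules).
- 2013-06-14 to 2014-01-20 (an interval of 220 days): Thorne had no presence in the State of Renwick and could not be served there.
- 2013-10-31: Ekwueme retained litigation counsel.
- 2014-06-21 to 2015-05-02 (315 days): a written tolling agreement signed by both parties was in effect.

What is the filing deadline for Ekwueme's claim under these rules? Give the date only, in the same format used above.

2015-06-14

The claim accrued on 2011-06-26, the date of the act.
Adding the 30 months base period to 2011-06-26 gives a deadline of 2013-12-26, before any tolling.
Because the defendant's absence from the jurisdiction ran from 2013-06-14 to 2014-01-20, the deadline is extended by 220 days to 2014-08-03.
The period was tolled for 315 days by the written tolling agreement (2014-06-21 to 2015-05-02), pushing the deadline to 2015-06-14.
Nothing else in the chronology tolls or restarts the period.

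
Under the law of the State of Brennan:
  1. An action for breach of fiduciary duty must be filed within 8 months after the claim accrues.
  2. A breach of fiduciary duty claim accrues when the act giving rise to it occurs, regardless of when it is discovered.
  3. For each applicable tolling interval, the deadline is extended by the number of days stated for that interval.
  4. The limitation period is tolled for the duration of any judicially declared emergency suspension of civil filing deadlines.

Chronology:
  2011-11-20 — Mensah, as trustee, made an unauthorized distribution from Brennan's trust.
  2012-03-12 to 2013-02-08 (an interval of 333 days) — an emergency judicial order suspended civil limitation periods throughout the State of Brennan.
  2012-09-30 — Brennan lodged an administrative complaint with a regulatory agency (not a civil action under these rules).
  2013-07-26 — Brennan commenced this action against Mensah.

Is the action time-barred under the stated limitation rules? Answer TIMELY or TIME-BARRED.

The claim accrued on 2011-11-20, when the wrongful act occurred.
Adding the 8 months base period to 2011-11-20 gives a deadline of 2012-07-20, before any tolling.
The period was tolled for 333 days by the emergency suspension of filing deadlines (2012-03-12 to 2013-02-08), pushing the deadline to 2013-06-18.
The other events in the timeline have no effect on the limitation period under the stated rules.
Filing on 2013-07-26 missed the 2013-06-18 deadline — the action is time-barred.

TIME-BARRED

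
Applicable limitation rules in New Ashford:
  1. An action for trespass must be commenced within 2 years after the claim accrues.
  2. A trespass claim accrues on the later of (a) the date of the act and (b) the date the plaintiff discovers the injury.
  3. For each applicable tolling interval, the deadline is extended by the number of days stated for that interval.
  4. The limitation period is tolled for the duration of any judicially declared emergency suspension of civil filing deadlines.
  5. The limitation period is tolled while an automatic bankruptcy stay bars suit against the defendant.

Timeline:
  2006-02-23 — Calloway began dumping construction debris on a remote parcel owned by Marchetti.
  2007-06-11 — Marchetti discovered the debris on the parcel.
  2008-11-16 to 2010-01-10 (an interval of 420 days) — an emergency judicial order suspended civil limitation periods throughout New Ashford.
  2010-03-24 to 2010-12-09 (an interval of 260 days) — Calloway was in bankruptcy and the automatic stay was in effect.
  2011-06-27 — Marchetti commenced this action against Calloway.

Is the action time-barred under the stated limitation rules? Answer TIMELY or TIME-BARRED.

Taking the later of the act (2006-02-23) and discovery (2007-06-11), the claim accrued on 2007-06-11.
Adding the 2 years base period to 2007-06-11 gives a deadline of 2009-06-11, before any tolling.
The period was tolled for 420 days by the emergency suspension of filing deadlines (2008-11-16 to 2010-01-10), pushing the deadline to 2010-08-05.
Because the automatic bankruptcy stay ran from 2010-03-24 to 2010-12-09, the deadline is extended by 260 days to 2011-04-22.
The 2011-06-27 filing falls after the 2011-04-22 deadline; the claim is time-barred.

TIME-BARRED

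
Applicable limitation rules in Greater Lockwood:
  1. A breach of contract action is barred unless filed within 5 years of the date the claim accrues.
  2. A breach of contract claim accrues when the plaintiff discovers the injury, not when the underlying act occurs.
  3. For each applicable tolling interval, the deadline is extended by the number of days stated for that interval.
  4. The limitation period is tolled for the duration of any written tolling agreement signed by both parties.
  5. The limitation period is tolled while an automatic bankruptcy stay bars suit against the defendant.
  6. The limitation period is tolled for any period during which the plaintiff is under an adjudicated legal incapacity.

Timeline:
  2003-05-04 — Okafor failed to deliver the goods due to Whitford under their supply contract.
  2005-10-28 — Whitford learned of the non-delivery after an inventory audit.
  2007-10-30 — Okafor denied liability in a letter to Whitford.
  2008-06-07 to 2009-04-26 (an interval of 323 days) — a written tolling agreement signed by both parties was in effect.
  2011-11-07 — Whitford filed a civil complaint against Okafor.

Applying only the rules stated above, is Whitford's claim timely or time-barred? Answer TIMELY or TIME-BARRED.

The claim did not accrue until Whitford discovered the injury on 2005-10-28; the 2003-05-04 act date does not start the clock under the stated rule.
Adding the 5 years base period to 2005-10-28 gives a deadline of 2010-10-28, before any tolling.
The period was tolled for 323 days by the written tolling agreement (2008-06-07 to 2009-04-26), pushing the deadline to 2011-09-16.
The other events in the timeline have no effect on the limitation period under the stated rules.
Filing on 2011-11-07 missed the 2011-09-16 deadline — the action is time-barred.

TIME-BARRED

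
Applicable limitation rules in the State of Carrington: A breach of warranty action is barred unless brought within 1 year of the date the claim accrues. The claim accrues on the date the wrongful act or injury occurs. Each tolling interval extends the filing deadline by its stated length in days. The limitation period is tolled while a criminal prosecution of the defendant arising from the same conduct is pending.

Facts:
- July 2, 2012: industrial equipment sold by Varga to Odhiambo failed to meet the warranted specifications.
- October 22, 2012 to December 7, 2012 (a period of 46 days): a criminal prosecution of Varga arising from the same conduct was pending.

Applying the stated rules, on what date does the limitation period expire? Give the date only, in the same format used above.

The limitation period began to run on July 2, 2012.
1 year from July 2, 2012 is July 2, 2013.
Because the pending criminal prosecution ran from October 22, 2012 to December 7, 2012, the deadline is extended by 46 days to August 17, 2013.

August 17, 2013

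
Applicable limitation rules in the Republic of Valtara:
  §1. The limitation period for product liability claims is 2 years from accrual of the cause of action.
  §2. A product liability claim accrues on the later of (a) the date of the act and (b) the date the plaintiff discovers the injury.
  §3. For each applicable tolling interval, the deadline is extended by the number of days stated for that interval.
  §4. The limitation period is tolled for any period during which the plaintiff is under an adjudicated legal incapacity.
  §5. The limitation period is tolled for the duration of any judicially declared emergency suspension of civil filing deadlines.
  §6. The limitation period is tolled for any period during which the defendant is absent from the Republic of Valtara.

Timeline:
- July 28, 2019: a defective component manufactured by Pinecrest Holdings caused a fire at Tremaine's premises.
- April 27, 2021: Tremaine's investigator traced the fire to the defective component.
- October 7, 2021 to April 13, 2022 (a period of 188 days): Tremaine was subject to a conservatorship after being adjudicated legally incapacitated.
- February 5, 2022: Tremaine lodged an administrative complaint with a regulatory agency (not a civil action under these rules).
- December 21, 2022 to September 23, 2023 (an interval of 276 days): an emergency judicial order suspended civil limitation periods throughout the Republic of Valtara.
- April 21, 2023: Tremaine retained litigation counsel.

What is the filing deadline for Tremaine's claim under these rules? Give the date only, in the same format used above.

The claim accrued on April 27, 2021 — the later of the July 28, 2019 act and the April 27, 2021 discovery.
The untolled deadline — 2 years after April 27, 2021 — is April 27, 2023.
Because the plaintiff's legal incapacity ran from October 7, 2021 to April 13, 2022, the deadline is extended by 188 days to November 1, 2023.
The emergency suspension of filing deadlines from December 21, 2022 to September 23, 2023 tolled the period for 276 days, extending the deadline to August 3, 2024.
None of the other events listed affects the running of the period under the stated rules.

August 3, 2024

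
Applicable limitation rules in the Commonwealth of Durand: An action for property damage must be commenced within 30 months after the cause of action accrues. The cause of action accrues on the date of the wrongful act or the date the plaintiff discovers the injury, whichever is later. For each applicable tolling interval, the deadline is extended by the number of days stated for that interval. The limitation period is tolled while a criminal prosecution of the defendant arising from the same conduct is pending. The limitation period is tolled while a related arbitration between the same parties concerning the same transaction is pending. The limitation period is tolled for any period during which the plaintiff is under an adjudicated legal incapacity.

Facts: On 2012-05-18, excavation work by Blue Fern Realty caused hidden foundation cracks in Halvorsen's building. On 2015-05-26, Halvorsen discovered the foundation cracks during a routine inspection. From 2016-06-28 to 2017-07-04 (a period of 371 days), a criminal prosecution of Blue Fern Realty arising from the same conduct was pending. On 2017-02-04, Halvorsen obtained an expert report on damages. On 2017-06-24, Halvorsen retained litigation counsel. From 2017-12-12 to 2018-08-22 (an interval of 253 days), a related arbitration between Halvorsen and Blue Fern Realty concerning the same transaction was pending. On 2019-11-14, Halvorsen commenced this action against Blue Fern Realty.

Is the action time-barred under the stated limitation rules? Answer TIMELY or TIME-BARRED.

The claim accrued on 2015-05-26 — the later of the 2012-05-18 act and the 2015-05-26 discovery.
The untolled deadline — 30 months after 2015-05-26 — is 2017-11-26.
Because the pending criminal prosecution ran from 2016-06-28 to 2017-07-04, the deadline is extended by 371 days to 2018-12-02.
The period was tolled for 253 days by the pending related arbitration (2017-12-12 to 2018-08-22), pushing the deadline to 2019-08-12.
The other events in the timeline have no effect on the limitation period under the stated rules.
Filing on 2019-11-14 missed the 2019-08-12 deadline — the action is time-barred.

TIME-BARRED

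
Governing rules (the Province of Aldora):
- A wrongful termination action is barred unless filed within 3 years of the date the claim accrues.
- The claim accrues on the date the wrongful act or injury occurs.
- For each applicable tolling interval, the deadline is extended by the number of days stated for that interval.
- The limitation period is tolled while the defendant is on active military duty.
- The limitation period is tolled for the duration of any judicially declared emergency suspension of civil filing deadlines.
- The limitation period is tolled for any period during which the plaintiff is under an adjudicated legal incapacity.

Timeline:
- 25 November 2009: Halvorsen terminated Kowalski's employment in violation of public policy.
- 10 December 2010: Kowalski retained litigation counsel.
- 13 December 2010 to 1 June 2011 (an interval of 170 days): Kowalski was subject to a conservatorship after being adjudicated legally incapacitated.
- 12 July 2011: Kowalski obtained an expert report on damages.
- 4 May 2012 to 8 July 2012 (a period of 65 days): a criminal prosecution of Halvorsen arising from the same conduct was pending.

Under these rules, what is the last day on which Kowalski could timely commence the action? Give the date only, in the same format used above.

14 May 2013

The limitation period began to run on 25 November 2009.
The untolled deadline — 3 years after 25 November 2009 — is 25 November 2012.
The plaintiff's legal incapacity from 13 December 2010 to 1 June 2011 tolled the period for 170 days, extending the deadline to 14 May 2013.
Although a criminal prosecution ran from 4 May 2012 to 8 July 2012, the stated rules do not make that a tolling event, so it is disregarded.
Nothing else in the chronology tolls or restarts the period.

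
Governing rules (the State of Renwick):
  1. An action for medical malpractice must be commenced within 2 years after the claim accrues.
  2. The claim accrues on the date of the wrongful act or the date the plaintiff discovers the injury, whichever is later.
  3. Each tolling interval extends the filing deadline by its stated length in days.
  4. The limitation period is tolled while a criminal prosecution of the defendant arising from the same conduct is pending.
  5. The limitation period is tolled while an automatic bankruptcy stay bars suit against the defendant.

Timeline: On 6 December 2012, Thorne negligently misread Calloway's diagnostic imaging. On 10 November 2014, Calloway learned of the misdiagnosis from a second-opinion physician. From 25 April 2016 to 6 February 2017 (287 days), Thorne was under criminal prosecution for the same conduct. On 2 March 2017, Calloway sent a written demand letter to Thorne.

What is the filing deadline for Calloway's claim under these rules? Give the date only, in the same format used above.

24 August 2017

Because discovery on 10 November 2014 post-dates the 6 December 2012 act, accrual under the later-of rule falls on 10 November 2014.
2 years from 10 November 2014 is 10 November 2016.
The period was tolled for 287 days by the pending criminal prosecution (25 April 2016 to 6 February 2017), pushing the deadline to 24 August 2017.
None of the other events listed affects the running of the period under the stated rules.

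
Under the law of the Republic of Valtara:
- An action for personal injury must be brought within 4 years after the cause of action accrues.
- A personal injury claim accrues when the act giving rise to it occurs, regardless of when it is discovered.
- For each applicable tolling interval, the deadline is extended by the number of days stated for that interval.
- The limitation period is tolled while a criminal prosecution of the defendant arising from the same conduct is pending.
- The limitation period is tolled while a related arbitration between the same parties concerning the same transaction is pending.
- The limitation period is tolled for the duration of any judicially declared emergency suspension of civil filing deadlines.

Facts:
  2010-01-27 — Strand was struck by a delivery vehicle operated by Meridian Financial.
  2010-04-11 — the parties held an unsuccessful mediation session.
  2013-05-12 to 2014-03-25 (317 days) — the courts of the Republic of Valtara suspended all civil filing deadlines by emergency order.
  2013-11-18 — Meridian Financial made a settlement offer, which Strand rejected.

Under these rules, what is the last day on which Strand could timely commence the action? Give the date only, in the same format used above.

2014-12-10

The limitation period began to run on 2010-01-27.
The untolled deadline — 4 years after 2010-01-27 — is 2014-01-27.
The emergency suspension of filing deadlines from 2013-05-12 to 2014-03-25 tolled the period for 317 days, extending the deadline to 2014-12-10.
None of the other events listed affects the running of the period under the stated rules.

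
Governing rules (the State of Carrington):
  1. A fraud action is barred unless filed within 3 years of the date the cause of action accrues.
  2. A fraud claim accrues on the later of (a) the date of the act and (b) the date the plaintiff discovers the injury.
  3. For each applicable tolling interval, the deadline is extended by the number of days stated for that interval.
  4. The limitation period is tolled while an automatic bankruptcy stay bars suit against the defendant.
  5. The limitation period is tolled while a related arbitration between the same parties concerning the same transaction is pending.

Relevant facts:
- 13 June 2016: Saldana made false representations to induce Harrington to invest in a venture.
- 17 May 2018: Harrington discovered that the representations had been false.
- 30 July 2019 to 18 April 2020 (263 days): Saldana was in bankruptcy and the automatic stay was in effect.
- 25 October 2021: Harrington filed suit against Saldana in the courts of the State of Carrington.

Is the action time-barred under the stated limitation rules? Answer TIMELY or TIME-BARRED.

TIMELY

Taking the later of the act (13 June 2016) and discovery (17 May 2018), the claim accrued on 17 May 2018.
3 years from 17 May 2018 is 17 May 2021.
The period was tolled for 263 days by the automatic bankruptcy stay (30 July 2019 to 18 April 2020), pushing the deadline to 4 February 2022.
Harrington filed on 25 October 2021, before the 4 February 2022 deadline, so the action is timely.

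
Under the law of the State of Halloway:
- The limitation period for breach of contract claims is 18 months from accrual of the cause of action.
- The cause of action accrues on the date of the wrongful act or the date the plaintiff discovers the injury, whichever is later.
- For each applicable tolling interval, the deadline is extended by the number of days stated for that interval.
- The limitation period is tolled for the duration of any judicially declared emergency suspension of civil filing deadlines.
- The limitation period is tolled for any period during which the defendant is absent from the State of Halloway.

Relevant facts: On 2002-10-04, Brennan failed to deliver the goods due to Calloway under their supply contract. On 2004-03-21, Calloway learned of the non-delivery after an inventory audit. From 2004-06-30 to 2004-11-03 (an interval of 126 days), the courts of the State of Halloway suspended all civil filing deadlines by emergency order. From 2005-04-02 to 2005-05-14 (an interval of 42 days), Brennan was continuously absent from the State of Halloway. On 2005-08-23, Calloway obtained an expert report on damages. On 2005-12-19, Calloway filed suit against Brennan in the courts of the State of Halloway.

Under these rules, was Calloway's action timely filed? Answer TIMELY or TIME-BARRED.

TIMELY

Taking the later of the act (2002-10-04) and discovery (2004-03-21), the claim accrued on 2004-03-21.
Adding the 18 months base period to 2004-03-21 gives a deadline of 2005-09-21, before any tolling.
Because the emergency suspension of filing deadlines ran from 2004-06-30 to 2004-11-03, the deadline is extended by 126 days to 2006-01-25.
The defendant's absence from the jurisdiction from 2005-04-02 to 2005-05-14 tolled the period for 42 days, extending the deadline to 2006-03-08.
Nothing else in the chronology tolls or restarts the period.
The 2005-12-19 filing precedes the 2006-03-08 deadline; the claim is timely.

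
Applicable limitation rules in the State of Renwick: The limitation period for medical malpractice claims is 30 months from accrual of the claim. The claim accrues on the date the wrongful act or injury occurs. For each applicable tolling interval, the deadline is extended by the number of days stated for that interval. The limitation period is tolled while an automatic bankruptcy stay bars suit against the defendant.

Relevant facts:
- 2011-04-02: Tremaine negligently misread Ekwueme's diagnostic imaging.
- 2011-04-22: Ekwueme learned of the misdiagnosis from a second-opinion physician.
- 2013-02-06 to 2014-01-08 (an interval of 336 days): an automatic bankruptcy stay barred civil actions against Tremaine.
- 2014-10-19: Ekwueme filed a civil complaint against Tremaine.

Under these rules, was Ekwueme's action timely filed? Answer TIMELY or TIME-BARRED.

Because the rule ties accrual to occurrence, the claim accrued on 2011-04-02, not on the 2011-04-22 discovery date.
Adding the 30 months base period to 2011-04-02 gives a deadline of 2013-10-02, before any tolling.
The period was tolled for 336 days by the automatic bankruptcy stay (2013-02-06 to 2014-01-08), pushing the deadline to 2014-09-03.
Ekwueme filed on 2014-10-19, after the 2014-09-03 deadline, so the action is time-barred.

TIME-BARRED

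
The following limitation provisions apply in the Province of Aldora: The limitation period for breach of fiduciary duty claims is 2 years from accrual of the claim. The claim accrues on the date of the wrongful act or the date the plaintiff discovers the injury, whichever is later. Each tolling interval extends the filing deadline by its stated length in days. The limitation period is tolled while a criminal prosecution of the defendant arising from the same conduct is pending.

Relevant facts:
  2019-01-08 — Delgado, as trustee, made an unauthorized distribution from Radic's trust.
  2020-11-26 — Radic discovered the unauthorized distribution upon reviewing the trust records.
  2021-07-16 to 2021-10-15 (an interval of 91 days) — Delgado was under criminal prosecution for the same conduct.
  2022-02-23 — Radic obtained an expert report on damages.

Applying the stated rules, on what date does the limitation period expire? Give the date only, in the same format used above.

2023-02-25

Because discovery on 2020-11-26 post-dates the 2019-01-08 act, accrual under the later-of rule falls on 2020-11-26.
The untolled deadline — 2 years after 2020-11-26 — is 2022-11-26.
The pending criminal prosecution from 2021-07-16 to 2021-10-15 tolled the period for 91 days, extending the deadline to 2023-02-25.
Nothing else in the chronology tolls or restarts the period.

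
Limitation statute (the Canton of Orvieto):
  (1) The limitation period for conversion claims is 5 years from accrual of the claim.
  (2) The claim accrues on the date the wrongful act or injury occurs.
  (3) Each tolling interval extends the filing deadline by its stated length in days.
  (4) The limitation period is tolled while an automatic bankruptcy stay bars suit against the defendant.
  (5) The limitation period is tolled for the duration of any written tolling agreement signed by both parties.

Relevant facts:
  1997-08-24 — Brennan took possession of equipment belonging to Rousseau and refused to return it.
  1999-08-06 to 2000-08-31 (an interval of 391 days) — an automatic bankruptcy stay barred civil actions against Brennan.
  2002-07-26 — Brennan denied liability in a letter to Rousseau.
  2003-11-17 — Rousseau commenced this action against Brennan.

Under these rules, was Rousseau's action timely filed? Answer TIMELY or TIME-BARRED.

TIME-BARRED

The claim accrued on 1997-08-24, the date of the act.
The untolled deadline — 5 years after 1997-08-24 — is 2002-08-24.
The automatic bankruptcy stay from 1999-08-06 to 2000-08-31 tolled the period for 391 days, extending the deadline to 2003-09-19.
None of the other events listed affects the running of the period under the stated rules.
Filing on 2003-11-17 missed the 2003-09-19 deadline — the action is time-barred.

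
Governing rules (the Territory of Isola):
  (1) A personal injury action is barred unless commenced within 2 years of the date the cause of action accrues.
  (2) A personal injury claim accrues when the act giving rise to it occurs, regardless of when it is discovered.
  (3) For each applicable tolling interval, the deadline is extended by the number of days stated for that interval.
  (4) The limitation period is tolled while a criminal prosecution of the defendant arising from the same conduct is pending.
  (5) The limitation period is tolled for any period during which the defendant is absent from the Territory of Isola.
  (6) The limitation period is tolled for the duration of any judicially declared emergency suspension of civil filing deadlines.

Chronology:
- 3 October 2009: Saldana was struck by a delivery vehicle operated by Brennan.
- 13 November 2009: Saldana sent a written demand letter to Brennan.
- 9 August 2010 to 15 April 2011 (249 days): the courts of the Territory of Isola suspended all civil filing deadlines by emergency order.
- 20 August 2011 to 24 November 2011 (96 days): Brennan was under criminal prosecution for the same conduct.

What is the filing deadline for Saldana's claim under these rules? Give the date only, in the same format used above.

12 September 2012

The cause of action accrued on 3 October 2009, the date of the act.
2 years from 3 October 2009 is 3 October 2011.
Because the emergency suspension of filing deadlines ran from 9 August 2010 to 15 April 2011, the deadline is extended by 249 days to 8 June 2012.
Because the pending criminal prosecution ran from 20 August 2011 to 24 November 2011, the deadline is extended by 96 days to 12 September 2012.
Nothing else in the chronology tolls or restarts the period.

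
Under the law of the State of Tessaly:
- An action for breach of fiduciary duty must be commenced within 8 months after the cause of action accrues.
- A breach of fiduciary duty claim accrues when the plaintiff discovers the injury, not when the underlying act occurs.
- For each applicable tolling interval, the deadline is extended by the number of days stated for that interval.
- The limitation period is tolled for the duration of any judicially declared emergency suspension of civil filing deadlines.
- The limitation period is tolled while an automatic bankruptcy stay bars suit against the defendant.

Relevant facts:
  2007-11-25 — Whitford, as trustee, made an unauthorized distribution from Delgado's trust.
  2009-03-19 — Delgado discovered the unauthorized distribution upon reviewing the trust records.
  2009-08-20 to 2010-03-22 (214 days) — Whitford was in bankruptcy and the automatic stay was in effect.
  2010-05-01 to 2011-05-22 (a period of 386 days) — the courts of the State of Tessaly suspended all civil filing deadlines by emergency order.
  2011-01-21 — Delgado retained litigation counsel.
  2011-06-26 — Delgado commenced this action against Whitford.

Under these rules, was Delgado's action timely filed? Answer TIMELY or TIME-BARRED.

Accrual is tied to discovery, so the period began on 2009-03-19 rather than on 2007-11-25 when the act occurred.
The untolled deadline — 8 months after 2009-03-19 — is 2009-11-19.
The period was tolled for 214 days by the automatic bankruptcy stay (2009-08-20 to 2010-03-22), pushing the deadline to 2010-06-21.
Because the emergency suspension of filing deadlines ran from 2010-05-01 to 2011-05-22, the deadline is extended by 386 days to 2011-07-12.
Nothing else in the chronology tolls or restarts the period.
Delgado filed on 2011-06-26, before the 2011-07-12 deadline, so the action is timely.

TIMELY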